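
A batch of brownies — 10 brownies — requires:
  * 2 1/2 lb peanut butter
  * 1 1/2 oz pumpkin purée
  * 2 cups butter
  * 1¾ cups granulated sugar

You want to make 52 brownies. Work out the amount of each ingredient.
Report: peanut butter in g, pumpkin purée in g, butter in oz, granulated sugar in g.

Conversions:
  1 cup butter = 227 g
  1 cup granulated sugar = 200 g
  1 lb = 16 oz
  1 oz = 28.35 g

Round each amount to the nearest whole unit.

Scaling factor: 52/10 = 26/5 = 5.2.
peanut butter: 2.5 lb × 26/5 × 16 oz/lb × 28.35 g/oz ≈ 5897 g
pumpkin purée: 1.5 oz × 26/5 × 28.35 g/oz ≈ 221 g
butter: 2 cup × 26/5 × 227 g/cup ÷ 28.35 g/oz ≈ 83 oz
granulated sugar: 1.75 cup × 26/5 × 200 g/cup = 1820 g

peanut butter: 5897 g; pumpkin purée: 221 g; butter: 83 oz; granulated sugar: 1820 g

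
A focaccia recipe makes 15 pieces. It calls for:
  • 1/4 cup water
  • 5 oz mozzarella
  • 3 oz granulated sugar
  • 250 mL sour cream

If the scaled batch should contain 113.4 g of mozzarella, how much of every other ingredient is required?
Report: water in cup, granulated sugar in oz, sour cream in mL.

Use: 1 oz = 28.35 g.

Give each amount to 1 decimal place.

water: 0.2 cup; granulated sugar: 2.4 oz; sour cream: 200.0 mL

The original recipe has 141.75 g of mozzarella, so the scaling factor is 113.4 ÷ 141.75 = 4/5 = 0.8.
water: 0.25 cup × 4/5 = 0.2 cup
granulated sugar: 3 oz × 4/5 = 2.4 oz
sour cream: 250 mL × 4/5 = 200.0 mL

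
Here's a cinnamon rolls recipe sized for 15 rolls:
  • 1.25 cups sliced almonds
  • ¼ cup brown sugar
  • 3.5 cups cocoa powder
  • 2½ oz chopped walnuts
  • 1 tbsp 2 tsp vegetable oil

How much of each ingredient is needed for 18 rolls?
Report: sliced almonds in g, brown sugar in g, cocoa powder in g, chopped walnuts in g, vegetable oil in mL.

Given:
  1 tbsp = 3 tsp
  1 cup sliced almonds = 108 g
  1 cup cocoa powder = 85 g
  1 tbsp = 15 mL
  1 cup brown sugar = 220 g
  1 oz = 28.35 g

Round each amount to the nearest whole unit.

Scaling factor: 18/15 = 6/5 = 1.2.
sliced almonds: 1.25 cup × 6/5 × 108 g/cup = 162 g
brown sugar: 0.25 cup × 6/5 × 220 g/cup = 66 g
cocoa powder: 3.5 cup × 6/5 × 85 g/cup = 357 g
chopped walnuts: 2.5 oz × 6/5 × 28.35 g/oz ≈ 85 g
vegetable oil: (1 tbsp + 2 tsp = 5/3 tbsp) × 6/5 × 15 mL/tbsp = 30 mL

sliced almonds: 162 g; brown sugar: 66 g; cocoa powder: 357 g; chopped walnuts: 85 g; vegetable oil: 30 mL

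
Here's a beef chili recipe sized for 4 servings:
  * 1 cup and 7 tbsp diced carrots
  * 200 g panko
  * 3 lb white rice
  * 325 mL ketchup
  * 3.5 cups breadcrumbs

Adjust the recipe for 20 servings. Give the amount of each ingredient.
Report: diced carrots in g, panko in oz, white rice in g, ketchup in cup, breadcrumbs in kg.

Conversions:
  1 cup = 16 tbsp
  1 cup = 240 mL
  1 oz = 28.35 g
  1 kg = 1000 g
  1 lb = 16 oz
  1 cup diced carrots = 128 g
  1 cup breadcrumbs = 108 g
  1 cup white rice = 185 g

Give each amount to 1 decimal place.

Scaling factor: 20/4 = 5.
diced carrots: (1 cup + 7 tbsp = 1.4375 cup) × 5 × 128 g/cup = 920.0 g
panko: 200 g × 5 ÷ 28.35 g/oz ≈ 35.3 oz
white rice: 3 lb × 5 × 16 oz/lb × 28.35 g/oz = 6804.0 g
ketchup: 325 mL × 5 ÷ 240 mL/cup ≈ 6.8 cup
breadcrumbs: 3.5 cup × 5 × 108 g/cup ÷ 1000 g/kg ≈ 1.9 kg

diced carrots: 920.0 g; panko: 35.3 oz; white rice: 6804.0 g; ketchup: 6.8 cup; breadcrumbs: 1.9 kg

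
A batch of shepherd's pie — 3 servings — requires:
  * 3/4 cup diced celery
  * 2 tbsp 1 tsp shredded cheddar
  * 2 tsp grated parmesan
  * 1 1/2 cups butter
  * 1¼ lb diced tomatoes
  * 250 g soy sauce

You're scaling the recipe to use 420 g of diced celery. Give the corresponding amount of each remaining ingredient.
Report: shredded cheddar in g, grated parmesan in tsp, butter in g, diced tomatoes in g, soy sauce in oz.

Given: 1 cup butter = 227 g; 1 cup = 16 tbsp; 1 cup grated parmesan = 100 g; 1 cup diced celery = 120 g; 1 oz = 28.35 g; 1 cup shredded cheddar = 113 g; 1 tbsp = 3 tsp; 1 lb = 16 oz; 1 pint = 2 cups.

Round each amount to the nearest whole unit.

The original recipe has 90 g of diced celery, so the scaling factor is 420 ÷ 90 = 14/3.
shredded cheddar: (2 tbsp + 1 tsp = 7/3 tbsp) × 14/3 ÷ 16 tbsp/cup × 113 g/cup ≈ 77 g
grated parmesan: 2 tsp × 14/3 ≈ 9 tsp
butter: 1.5 cup × 14/3 × 227 g/cup = 1589 g
diced tomatoes: 1.25 lb × 14/3 × 16 oz/lb × 28.35 g/oz = 2646 g
soy sauce: 250 g × 14/3 ÷ 28.35 g/oz ≈ 41 oz

shredded cheddar: 77 g; grated parmesan: 9 tsp; butter: 1589 g; diced tomatoes: 2646 g; soy sauce: 41 oz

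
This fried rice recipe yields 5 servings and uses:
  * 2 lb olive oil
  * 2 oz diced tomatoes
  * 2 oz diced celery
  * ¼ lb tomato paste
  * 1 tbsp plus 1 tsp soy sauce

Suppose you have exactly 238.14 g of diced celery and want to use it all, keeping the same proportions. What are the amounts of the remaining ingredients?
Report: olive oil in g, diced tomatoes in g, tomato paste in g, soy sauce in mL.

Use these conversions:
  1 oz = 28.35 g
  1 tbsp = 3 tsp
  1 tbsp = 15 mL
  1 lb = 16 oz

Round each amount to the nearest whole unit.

The original recipe has 56.7 g of diced celery, so the scaling factor is 238.14 ÷ 56.7 = 21/5 = 4.2.
olive oil: 2 lb × 21/5 × 16 oz/lb × 28.35 g/oz ≈ 3810 g
diced tomatoes: 2 oz × 21/5 × 28.35 g/oz ≈ 238 g
tomato paste: 0.25 lb × 21/5 × 16 oz/lb × 28.35 g/oz ≈ 476 g
soy sauce: (1 tbsp + 1 tsp = 4/3 tbsp) × 21/5 × 15 mL/tbsp = 84 mL

olive oil: 3810 g; diced tomatoes: 238 g; tomato paste: 476 g; soy sauce: 84 mL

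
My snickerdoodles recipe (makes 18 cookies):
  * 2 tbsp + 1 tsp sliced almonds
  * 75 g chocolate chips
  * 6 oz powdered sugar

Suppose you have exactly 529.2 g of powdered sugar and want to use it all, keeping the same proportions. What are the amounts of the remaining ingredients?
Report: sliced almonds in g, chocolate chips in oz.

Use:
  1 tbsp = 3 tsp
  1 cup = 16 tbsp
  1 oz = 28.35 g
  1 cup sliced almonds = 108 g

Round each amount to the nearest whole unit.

sliced almonds: 49 g; chocolate chips: 8 oz

The original recipe has 170.1 g of powdered sugar, so the scaling factor is 529.2 ÷ 170.1 = 28/9.
sliced almonds: (2 tbsp + 1 tsp = 7/3 tbsp) × 28/9 ÷ 16 tbsp/cup × 108 g/cup = 49 g
chocolate chips: 75 g × 28/9 ÷ 28.35 g/oz ≈ 8 oz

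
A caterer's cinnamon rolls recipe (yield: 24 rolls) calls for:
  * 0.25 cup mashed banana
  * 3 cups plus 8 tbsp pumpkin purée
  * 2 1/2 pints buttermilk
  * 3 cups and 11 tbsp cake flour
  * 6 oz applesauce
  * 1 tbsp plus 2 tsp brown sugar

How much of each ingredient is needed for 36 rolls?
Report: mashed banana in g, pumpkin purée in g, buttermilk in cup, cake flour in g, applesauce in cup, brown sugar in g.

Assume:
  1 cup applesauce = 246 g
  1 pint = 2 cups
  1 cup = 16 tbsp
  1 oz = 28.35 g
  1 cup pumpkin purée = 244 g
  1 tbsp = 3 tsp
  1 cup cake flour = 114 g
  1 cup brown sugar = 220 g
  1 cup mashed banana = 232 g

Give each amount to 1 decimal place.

Scaling factor: 36/24 = 3/2 = 1.5.
mashed banana: 0.25 cup × 3/2 × 232 g/cup = 87.0 g
pumpkin purée: (3 cup + 8 tbsp = 3.5 cup) × 3/2 × 244 g/cup = 1281.0 g
buttermilk: 2.5 pint × 3/2 × 2 cup/pint = 7.5 cup
cake flour: (3 cup + 11 tbsp = 3.6875 cup) × 3/2 × 114 g/cup ≈ 630.6 g
applesauce: 6 oz × 3/2 × 28.35 g/oz ÷ 246 g/cup ≈ 1.0 cup
brown sugar: (1 tbsp + 2 tsp = 5/3 tbsp) × 3/2 ÷ 16 tbsp/cup × 220 g/cup ≈ 34.4 g

mashed banana: 87.0 g; pumpkin purée: 1281.0 g; buttermilk: 7.5 cup; cake flour: 630.6 g; applesauce: 1.0 cup; brown sugar: 34.4 g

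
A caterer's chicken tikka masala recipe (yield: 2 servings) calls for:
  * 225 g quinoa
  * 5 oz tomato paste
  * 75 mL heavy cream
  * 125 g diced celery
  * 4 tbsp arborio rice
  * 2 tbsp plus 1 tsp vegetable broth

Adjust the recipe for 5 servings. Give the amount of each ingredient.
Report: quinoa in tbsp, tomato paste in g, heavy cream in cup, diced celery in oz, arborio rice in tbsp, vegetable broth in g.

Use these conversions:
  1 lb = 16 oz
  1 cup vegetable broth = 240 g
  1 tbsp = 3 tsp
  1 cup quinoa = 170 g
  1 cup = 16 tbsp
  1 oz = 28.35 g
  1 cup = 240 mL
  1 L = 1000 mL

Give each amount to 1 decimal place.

quinoa: 52.9 tbsp; tomato paste: 354.4 g; heavy cream: 0.8 cup; diced celery: 11.0 oz; arborio rice: 10.0 tbsp; vegetable broth: 87.5 g

Scaling factor: 5/2 = 2.5.
quinoa: 225 g × 5/2 ÷ 170 g/cup × 16 tbsp/cup ≈ 52.9 tbsp
tomato paste: 5 oz × 5/2 × 28.35 g/oz ≈ 354.4 g
heavy cream: 75 mL × 5/2 ÷ 240 mL/cup ≈ 0.8 cup
diced celery: 125 g × 5/2 ÷ 28.35 g/oz ≈ 11.0 oz
arborio rice: 4 tbsp × 5/2 = 10.0 tbsp
vegetable broth: (2 tbsp + 1 tsp = 7/3 tbsp) × 5/2 ÷ 16 tbsp/cup × 240 g/cup = 87.5 g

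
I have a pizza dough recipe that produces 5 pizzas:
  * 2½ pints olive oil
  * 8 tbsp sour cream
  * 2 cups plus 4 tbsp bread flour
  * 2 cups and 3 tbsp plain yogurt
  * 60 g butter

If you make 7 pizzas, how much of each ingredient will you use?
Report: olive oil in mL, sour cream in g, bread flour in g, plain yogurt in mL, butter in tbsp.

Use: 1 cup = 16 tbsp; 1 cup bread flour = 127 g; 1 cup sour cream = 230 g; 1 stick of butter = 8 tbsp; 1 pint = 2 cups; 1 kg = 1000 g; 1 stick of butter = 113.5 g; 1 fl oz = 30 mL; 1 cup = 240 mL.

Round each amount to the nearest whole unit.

Scaling factor: 7/5 = 1.4.
olive oil: 2.5 pint × 7/5 × 2 cup/pint × 240 mL/cup = 1680 mL
sour cream: 8 tbsp × 7/5 ÷ 16 tbsp/cup × 230 g/cup = 161 g
bread flour: (2 cup + 4 tbsp = 2.25 cup) × 7/5 × 127 g/cup ≈ 400 g
plain yogurt: (2 cup + 3 tbsp = 2.1875 cup) × 7/5 × 240 mL/cup = 735 mL
butter: 60 g × 7/5 ÷ 113.5 g/stick × 8 tbsp/stick ≈ 6 tbsp

olive oil: 1680 mL; sour cream: 161 g; bread flour: 400 g; plain yogurt: 735 mL; butter: 6 tbsp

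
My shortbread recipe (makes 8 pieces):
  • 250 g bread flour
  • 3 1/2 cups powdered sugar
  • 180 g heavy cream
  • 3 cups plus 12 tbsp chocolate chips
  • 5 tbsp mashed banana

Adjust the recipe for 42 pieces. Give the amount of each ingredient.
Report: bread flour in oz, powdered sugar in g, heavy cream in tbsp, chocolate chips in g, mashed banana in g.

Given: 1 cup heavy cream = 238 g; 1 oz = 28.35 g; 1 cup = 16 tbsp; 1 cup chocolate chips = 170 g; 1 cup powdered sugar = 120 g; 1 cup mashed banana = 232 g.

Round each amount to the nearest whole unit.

bread flour: 46 oz; powdered sugar: 2205 g; heavy cream: 64 tbsp; chocolate chips: 3347 g; mashed banana: 381 g

Scaling factor: 42/8 = 21/4 = 5.25.
bread flour: 250 g × 21/4 ÷ 28.35 g/oz ≈ 46 oz
powdered sugar: 3.5 cup × 21/4 × 120 g/cup = 2205 g
heavy cream: 180 g × 21/4 ÷ 238 g/cup × 16 tbsp/cup ≈ 64 tbsp
chocolate chips: (3 cup + 12 tbsp = 3.75 cup) × 21/4 × 170 g/cup ≈ 3347 g
mashed banana: 5 tbsp × 21/4 ÷ 16 tbsp/cup × 232 g/cup ≈ 381 g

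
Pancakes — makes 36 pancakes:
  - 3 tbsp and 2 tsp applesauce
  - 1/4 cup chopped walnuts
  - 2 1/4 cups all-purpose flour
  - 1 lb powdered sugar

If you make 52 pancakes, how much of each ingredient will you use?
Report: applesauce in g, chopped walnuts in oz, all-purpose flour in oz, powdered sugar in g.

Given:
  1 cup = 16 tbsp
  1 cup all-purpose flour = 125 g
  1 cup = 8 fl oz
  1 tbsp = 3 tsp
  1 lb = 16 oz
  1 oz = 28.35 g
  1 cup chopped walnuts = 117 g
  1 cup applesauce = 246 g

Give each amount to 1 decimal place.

applesauce: 81.4 g; chopped walnuts: 1.5 oz; all-purpose flour: 14.3 oz; powdered sugar: 655.2 g

Scaling factor: 52/36 = 13/9.
applesauce: (3 tbsp + 2 tsp = 11/3 tbsp) × 13/9 ÷ 16 tbsp/cup × 246 g/cup ≈ 81.4 g
chopped walnuts: 0.25 cup × 13/9 × 117 g/cup ÷ 28.35 g/oz ≈ 1.5 oz
all-purpose flour: 2.25 cup × 13/9 × 125 g/cup ÷ 28.35 g/oz ≈ 14.3 oz
powdered sugar: 1 lb × 13/9 × 16 oz/lb × 28.35 g/oz = 655.2 g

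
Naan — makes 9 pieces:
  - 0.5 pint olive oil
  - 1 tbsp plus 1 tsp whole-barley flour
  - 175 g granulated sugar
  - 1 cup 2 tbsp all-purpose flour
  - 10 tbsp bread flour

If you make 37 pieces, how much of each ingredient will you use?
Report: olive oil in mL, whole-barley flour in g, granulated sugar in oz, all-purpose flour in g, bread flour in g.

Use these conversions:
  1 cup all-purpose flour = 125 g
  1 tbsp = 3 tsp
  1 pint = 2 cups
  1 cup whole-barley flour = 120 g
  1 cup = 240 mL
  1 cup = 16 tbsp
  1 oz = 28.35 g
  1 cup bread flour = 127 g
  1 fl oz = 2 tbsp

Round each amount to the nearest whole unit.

Scaling factor: 37/9.
olive oil: 0.5 pint × 37/9 × 2 cup/pint × 240 mL/cup ≈ 987 mL
whole-barley flour: (1 tbsp + 1 tsp = 4/3 tbsp) × 37/9 ÷ 16 tbsp/cup × 120 g/cup ≈ 41 g
granulated sugar: 175 g × 37/9 ÷ 28.35 g/oz ≈ 25 oz
all-purpose flour: (1 cup + 2 tbsp = 1.125 cup) × 37/9 × 125 g/cup ≈ 578 g
bread flour: 10 tbsp × 37/9 ÷ 16 tbsp/cup × 127 g/cup ≈ 326 g

olive oil: 987 mL; whole-barley flour: 41 g; granulated sugar: 25 oz; all-purpose flour: 578 g; bread flour: 326 g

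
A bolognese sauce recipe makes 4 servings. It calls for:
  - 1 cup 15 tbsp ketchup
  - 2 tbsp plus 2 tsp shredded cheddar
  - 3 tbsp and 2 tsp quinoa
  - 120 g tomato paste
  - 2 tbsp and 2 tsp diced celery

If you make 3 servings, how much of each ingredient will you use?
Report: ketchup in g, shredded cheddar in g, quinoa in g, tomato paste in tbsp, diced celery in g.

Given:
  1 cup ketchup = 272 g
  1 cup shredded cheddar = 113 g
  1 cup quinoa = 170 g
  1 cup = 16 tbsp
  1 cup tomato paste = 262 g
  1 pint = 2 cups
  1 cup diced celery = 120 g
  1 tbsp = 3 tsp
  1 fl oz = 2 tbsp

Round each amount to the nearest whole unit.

ketchup: 395 g; shredded cheddar: 14 g; quinoa: 29 g; tomato paste: 5 tbsp; diced celery: 15 g

Scaling factor: 3/4 = 0.75.
ketchup: (1 cup + 15 tbsp = 1.9375 cup) × 3/4 × 272 g/cup ≈ 395 g
shredded cheddar: (2 tbsp + 2 tsp = 8/3 tbsp) × 3/4 ÷ 16 tbsp/cup × 113 g/cup ≈ 14 g
quinoa: (3 tbsp + 2 tsp = 11/3 tbsp) × 3/4 ÷ 16 tbsp/cup × 170 g/cup ≈ 29 g
tomato paste: 120 g × 3/4 ÷ 262 g/cup × 16 tbsp/cup ≈ 5 tbsp
diced celery: (2 tbsp + 2 tsp = 8/3 tbsp) × 3/4 ÷ 16 tbsp/cup × 120 g/cup = 15 g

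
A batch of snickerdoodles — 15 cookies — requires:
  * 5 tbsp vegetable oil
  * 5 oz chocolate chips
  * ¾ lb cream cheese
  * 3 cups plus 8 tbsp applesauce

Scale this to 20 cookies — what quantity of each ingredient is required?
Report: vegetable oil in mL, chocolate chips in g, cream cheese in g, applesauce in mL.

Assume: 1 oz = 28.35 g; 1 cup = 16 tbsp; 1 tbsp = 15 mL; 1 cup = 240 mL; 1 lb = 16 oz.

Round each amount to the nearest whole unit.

Scaling factor: 20/15 = 4/3.
vegetable oil: 5 tbsp × 4/3 × 15 mL/tbsp = 100 mL
chocolate chips: 5 oz × 4/3 × 28.35 g/oz = 189 g
cream cheese: 0.75 lb × 4/3 × 16 oz/lb × 28.35 g/oz ≈ 454 g
applesauce: (3 cup + 8 tbsp = 3.5 cup) × 4/3 × 240 mL/cup = 1120 mL

vegetable oil: 100 mL; chocolate chips: 189 g; cream cheese: 454 g; applesauce: 1120 mL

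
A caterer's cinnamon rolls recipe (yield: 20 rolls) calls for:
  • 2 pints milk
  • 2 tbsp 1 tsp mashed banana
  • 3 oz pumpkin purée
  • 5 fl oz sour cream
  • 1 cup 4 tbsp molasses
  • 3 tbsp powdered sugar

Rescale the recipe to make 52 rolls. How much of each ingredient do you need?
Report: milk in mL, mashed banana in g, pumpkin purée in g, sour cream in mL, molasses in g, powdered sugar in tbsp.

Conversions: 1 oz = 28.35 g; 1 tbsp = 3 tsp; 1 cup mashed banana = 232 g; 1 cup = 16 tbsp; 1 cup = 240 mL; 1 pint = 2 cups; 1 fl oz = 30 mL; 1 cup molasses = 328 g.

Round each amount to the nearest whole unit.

Scaling factor: 52/20 = 13/5 = 2.6.
milk: 2 pint × 13/5 × 2 cup/pint × 240 mL/cup = 2496 mL
mashed banana: (2 tbsp + 1 tsp = 7/3 tbsp) × 13/5 ÷ 16 tbsp/cup × 232 g/cup ≈ 88 g
pumpkin purée: 3 oz × 13/5 × 28.35 g/oz ≈ 221 g
sour cream: 5 fl oz × 13/5 × 30 mL/fl oz = 390 mL
molasses: (1 cup + 4 tbsp = 1.25 cup) × 13/5 × 328 g/cup = 1066 g
powdered sugar: 3 tbsp × 13/5 ≈ 8 tbsp

milk: 2496 mL; mashed banana: 88 g; pumpkin purée: 221 g; sour cream: 390 mL; molasses: 1066 g; powdered sugar: 8 tbsp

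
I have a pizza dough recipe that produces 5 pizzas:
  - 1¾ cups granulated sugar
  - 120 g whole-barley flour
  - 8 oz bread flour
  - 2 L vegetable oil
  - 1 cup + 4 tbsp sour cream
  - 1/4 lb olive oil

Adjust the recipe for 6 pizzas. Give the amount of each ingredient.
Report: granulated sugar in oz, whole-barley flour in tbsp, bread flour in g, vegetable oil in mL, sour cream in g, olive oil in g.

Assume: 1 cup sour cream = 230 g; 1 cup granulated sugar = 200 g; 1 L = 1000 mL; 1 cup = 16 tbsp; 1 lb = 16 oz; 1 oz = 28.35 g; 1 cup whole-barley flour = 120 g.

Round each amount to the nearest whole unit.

granulated sugar: 15 oz; whole-barley flour: 19 tbsp; bread flour: 272 g; vegetable oil: 2400 mL; sour cream: 345 g; olive oil: 136 g

Scaling factor: 6/5 = 1.2.
granulated sugar: 1.75 cup × 6/5 × 200 g/cup ÷ 28.35 g/oz ≈ 15 oz
whole-barley flour: 120 g × 6/5 ÷ 120 g/cup × 16 tbsp/cup ≈ 19 tbsp
bread flour: 8 oz × 6/5 × 28.35 g/oz ≈ 272 g
vegetable oil: 2 L × 6/5 × 1000 mL/L = 2400 mL
sour cream: (1 cup + 4 tbsp = 1.25 cup) × 6/5 × 230 g/cup = 345 g
olive oil: 0.25 lb × 6/5 × 16 oz/lb × 28.35 g/oz ≈ 136 g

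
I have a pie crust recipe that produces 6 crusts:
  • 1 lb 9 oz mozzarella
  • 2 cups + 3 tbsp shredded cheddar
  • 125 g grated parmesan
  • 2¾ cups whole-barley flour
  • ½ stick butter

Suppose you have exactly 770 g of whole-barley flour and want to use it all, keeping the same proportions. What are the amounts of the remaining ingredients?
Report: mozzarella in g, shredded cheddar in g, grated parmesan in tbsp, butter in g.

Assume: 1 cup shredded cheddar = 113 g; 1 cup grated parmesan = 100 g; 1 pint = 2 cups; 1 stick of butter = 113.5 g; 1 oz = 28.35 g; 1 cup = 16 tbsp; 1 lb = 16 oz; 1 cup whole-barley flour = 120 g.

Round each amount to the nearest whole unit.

mozzarella: 1654 g; shredded cheddar: 577 g; grated parmesan: 47 tbsp; butter: 132 g

The original recipe has 330 g of whole-barley flour, so the scaling factor is 770 ÷ 330 = 7/3.
mozzarella: (1 lb + 9 oz = 1.5625 lb) × 7/3 × 16 oz/lb × 28.35 g/oz ≈ 1654 g
shredded cheddar: (2 cup + 3 tbsp = 2.1875 cup) × 7/3 × 113 g/cup ≈ 577 g
grated parmesan: 125 g × 7/3 ÷ 100 g/cup × 16 tbsp/cup ≈ 47 tbsp
butter: 0.5 stick × 7/3 × 113.5 g/stick ≈ 132 g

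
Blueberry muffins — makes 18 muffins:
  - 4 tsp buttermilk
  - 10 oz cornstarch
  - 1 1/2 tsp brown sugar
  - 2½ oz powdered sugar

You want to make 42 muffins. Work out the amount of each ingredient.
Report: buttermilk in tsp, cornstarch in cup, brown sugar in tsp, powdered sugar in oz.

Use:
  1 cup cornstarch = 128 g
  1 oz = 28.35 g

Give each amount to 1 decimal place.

Scaling factor: 42/18 = 7/3.
buttermilk: 4 tsp × 7/3 ≈ 9.3 tsp
cornstarch: 10 oz × 7/3 × 28.35 g/oz ÷ 128 g/cup ≈ 5.2 cup
brown sugar: 1.5 tsp × 7/3 = 3.5 tsp
powdered sugar: 2.5 oz × 7/3 ≈ 5.8 oz

buttermilk: 9.3 tsp; cornstarch: 5.2 cup; brown sugar: 3.5 tsp; powdered sugar: 5.8 oz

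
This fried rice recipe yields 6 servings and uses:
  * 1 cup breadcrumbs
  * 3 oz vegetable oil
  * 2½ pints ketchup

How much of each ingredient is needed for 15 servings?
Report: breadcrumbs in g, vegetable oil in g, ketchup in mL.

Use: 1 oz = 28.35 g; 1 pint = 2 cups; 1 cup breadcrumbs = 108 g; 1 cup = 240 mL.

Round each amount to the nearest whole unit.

breadcrumbs: 270 g; vegetable oil: 213 g; ketchup: 3000 mL

Scaling factor: 15/6 = 5/2 = 2.5.
breadcrumbs: 1 cup × 5/2 × 108 g/cup = 270 g
vegetable oil: 3 oz × 5/2 × 28.35 g/oz ≈ 213 g
ketchup: 2.5 pint × 5/2 × 2 cup/pint × 240 mL/cup = 3000 mL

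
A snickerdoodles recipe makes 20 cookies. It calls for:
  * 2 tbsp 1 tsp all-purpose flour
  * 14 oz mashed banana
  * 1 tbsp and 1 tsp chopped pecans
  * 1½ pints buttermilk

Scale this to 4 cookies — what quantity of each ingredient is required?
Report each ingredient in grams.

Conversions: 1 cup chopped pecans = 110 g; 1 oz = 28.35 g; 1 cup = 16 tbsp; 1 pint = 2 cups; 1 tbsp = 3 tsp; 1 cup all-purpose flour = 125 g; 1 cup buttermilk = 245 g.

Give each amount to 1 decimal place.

Scaling factor: 4/20 = 1/5 = 0.2.
all-purpose flour: (2 tbsp + 1 tsp = 7/3 tbsp) × 1/5 ÷ 16 tbsp/cup × 125 g/cup ≈ 3.6 g
mashed banana: 14 oz × 1/5 × 28.35 g/oz ≈ 79.4 g
chopped pecans: (1 tbsp + 1 tsp = 4/3 tbsp) × 1/5 ÷ 16 tbsp/cup × 110 g/cup ≈ 1.8 g
buttermilk: 1.5 pint × 1/5 × 2 cup/pint × 245 g/cup = 147.0 g

all-purpose flour: 3.6 g; mashed banana: 79.4 g; chopped pecans: 1.8 g; buttermilk: 147.0 g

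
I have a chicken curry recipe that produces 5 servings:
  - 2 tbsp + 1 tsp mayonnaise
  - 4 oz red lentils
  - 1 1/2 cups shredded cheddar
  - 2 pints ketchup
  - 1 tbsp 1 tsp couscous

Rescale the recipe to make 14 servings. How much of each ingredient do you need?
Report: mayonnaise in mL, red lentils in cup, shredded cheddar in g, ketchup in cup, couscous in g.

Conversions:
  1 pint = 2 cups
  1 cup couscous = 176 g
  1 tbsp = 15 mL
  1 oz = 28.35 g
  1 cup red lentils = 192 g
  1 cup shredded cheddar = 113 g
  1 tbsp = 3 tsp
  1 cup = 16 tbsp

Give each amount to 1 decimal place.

mayonnaise: 98.0 mL; red lentils: 1.7 cup; shredded cheddar: 474.6 g; ketchup: 11.2 cup; couscous: 41.1 g

Scaling factor: 14/5 = 2.8.
mayonnaise: (2 tbsp + 1 tsp = 7/3 tbsp) × 14/5 × 15 mL/tbsp = 98.0 mL
red lentils: 4 oz × 14/5 × 28.35 g/oz ÷ 192 g/cup ≈ 1.7 cup
shredded cheddar: 1.5 cup × 14/5 × 113 g/cup = 474.6 g
ketchup: 2 pint × 14/5 × 2 cup/pint = 11.2 cup
couscous: (1 tbsp + 1 tsp = 4/3 tbsp) × 14/5 ÷ 16 tbsp/cup × 176 g/cup ≈ 41.1 g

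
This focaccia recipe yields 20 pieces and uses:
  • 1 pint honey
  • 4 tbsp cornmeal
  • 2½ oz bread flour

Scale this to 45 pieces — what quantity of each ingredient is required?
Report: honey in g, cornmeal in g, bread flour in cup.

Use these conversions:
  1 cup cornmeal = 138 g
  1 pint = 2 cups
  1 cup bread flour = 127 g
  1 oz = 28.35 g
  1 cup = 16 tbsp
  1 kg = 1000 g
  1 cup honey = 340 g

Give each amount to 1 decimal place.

honey: 1530.0 g; cornmeal: 77.6 g; bread flour: 1.3 cup

Scaling factor: 45/20 = 9/4 = 2.25.
honey: 1 pint × 9/4 × 2 cup/pint × 340 g/cup = 1530.0 g
cornmeal: 4 tbsp × 9/4 ÷ 16 tbsp/cup × 138 g/cup ≈ 77.6 g
bread flour: 2.5 oz × 9/4 × 28.35 g/oz ÷ 127 g/cup ≈ 1.3 cup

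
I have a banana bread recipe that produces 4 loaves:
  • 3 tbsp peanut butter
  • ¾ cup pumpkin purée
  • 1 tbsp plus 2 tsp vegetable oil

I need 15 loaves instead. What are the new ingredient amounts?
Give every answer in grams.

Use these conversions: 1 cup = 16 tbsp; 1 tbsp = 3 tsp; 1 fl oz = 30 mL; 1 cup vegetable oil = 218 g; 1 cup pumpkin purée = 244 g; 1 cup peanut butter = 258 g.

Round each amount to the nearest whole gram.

Scaling factor: 15/4 = 3.75.
peanut butter: 3 tbsp × 15/4 ÷ 16 tbsp/cup × 258 g/cup ≈ 181 g
pumpkin purée: 0.75 cup × 15/4 × 244 g/cup ≈ 686 g
vegetable oil: (1 tbsp + 2 tsp = 5/3 tbsp) × 15/4 ÷ 16 tbsp/cup × 218 g/cup ≈ 85 g

peanut butter: 181 g; pumpkin purée: 686 g; vegetable oil: 85 g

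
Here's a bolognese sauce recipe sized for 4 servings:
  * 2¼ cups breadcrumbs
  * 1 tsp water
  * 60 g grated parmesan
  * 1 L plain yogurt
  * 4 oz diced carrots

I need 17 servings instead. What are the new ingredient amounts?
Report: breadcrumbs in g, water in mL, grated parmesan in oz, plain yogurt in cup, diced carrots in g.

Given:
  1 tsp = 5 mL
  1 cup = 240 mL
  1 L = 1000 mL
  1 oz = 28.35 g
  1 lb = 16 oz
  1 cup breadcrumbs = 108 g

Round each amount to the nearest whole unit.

breadcrumbs: 1033 g; water: 21 mL; grated parmesan: 9 oz; plain yogurt: 18 cup; diced carrots: 482 g

Scaling factor: 17/4 = 4.25.
breadcrumbs: 2.25 cup × 17/4 × 108 g/cup ≈ 1033 g
water: 1 tsp × 17/4 × 5 mL/tsp ≈ 21 mL
grated parmesan: 60 g × 17/4 ÷ 28.35 g/oz ≈ 9 oz
plain yogurt: 1 L × 17/4 × 1000 mL/L ÷ 240 mL/cup ≈ 18 cup
diced carrots: 4 oz × 17/4 × 28.35 g/oz ≈ 482 g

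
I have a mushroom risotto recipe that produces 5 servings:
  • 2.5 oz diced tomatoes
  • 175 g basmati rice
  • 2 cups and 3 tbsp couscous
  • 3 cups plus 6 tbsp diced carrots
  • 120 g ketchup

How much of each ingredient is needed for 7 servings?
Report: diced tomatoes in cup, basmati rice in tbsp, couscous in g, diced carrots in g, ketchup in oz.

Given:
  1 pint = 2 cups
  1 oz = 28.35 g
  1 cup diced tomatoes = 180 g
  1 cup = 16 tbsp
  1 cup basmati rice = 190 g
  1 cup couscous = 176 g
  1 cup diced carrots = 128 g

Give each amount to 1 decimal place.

diced tomatoes: 0.6 cup; basmati rice: 20.6 tbsp; couscous: 539.0 g; diced carrots: 604.8 g; ketchup: 5.9 oz

Scaling factor: 7/5 = 1.4.
diced tomatoes: 2.5 oz × 7/5 × 28.35 g/oz ÷ 180 g/cup ≈ 0.6 cup
basmati rice: 175 g × 7/5 ÷ 190 g/cup × 16 tbsp/cup ≈ 20.6 tbsp
couscous: (2 cup + 3 tbsp = 2.1875 cup) × 7/5 × 176 g/cup = 539.0 g
diced carrots: (3 cup + 6 tbsp = 3.375 cup) × 7/5 × 128 g/cup = 604.8 g
ketchup: 120 g × 7/5 ÷ 28.35 g/oz ≈ 5.9 oz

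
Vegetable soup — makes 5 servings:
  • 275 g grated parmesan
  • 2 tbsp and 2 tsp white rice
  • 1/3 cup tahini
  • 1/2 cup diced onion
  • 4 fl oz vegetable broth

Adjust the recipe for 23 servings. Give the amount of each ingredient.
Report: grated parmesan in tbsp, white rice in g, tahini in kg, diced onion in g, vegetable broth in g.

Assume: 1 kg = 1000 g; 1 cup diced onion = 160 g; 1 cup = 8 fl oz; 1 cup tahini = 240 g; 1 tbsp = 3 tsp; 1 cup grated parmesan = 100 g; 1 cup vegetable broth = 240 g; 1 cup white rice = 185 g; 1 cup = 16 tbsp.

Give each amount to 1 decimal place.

grated parmesan: 202.4 tbsp; white rice: 141.8 g; tahini: 0.4 kg; diced onion: 368.0 g; vegetable broth: 552.0 g

Scaling factor: 23/5 = 4.6.
grated parmesan: 275 g × 23/5 ÷ 100 g/cup × 16 tbsp/cup = 202.4 tbsp
white rice: (2 tbsp + 2 tsp = 8/3 tbsp) × 23/5 ÷ 16 tbsp/cup × 185 g/cup ≈ 141.8 g
tahini: 1/3 cup × 23/5 × 240 g/cup ÷ 1000 g/kg ≈ 0.4 kg
diced onion: 0.5 cup × 23/5 × 160 g/cup = 368.0 g
vegetable broth: 4 fl oz × 23/5 ÷ 8 fl oz/cup × 240 g/cup = 552.0 g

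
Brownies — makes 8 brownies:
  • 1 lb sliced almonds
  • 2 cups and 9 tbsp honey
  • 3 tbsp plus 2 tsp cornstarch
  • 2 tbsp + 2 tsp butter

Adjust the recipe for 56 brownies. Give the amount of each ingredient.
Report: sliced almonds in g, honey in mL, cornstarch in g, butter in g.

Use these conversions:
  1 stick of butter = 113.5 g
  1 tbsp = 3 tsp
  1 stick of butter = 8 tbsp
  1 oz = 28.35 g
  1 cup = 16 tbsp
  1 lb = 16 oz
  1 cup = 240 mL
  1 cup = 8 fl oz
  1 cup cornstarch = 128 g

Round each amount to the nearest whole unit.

sliced almonds: 3175 g; honey: 4305 mL; cornstarch: 205 g; butter: 265 g

Scaling factor: 56/8 = 7.
sliced almonds: 1 lb × 7 × 16 oz/lb × 28.35 g/oz ≈ 3175 g
honey: (2 cup + 9 tbsp = 2.5625 cup) × 7 × 240 mL/cup = 4305 mL
cornstarch: (3 tbsp + 2 tsp = 11/3 tbsp) × 7 ÷ 16 tbsp/cup × 128 g/cup ≈ 205 g
butter: (2 tbsp + 2 tsp = 8/3 tbsp) × 7 ÷ 8 tbsp/stick × 113.5 g/stick ≈ 265 g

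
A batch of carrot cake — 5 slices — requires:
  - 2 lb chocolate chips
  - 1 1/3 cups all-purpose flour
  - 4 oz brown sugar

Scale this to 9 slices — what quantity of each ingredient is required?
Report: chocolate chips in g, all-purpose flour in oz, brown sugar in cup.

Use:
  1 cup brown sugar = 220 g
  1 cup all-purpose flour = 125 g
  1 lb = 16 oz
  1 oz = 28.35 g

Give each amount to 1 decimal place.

Scaling factor: 9/5 = 1.8.
chocolate chips: 2 lb × 9/5 × 16 oz/lb × 28.35 g/oz ≈ 1633.0 g
all-purpose flour: 4/3 cup × 9/5 × 125 g/cup ÷ 28.35 g/oz ≈ 10.6 oz
brown sugar: 4 oz × 9/5 × 28.35 g/oz ÷ 220 g/cup ≈ 0.9 cup

chocolate chips: 1633.0 g; all-purpose flour: 10.6 oz; brown sugar: 0.9 cup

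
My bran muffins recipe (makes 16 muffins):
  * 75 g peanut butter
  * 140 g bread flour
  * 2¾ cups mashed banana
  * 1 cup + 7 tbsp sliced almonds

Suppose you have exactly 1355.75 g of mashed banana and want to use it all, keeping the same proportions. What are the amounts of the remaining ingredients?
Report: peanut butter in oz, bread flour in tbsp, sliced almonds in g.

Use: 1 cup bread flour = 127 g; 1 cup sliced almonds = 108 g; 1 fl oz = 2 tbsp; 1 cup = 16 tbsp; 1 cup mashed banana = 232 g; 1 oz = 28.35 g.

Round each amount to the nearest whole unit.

The original recipe has 638 g of mashed banana, so the scaling factor is 1355.75 ÷ 638 = 17/8 = 2.125.
peanut butter: 75 g × 17/8 ÷ 28.35 g/oz ≈ 6 oz
bread flour: 140 g × 17/8 ÷ 127 g/cup × 16 tbsp/cup ≈ 37 tbsp
sliced almonds: (1 cup + 7 tbsp = 1.4375 cup) × 17/8 × 108 g/cup ≈ 330 g

peanut butter: 6 oz; bread flour: 37 tbsp; sliced almonds: 330 g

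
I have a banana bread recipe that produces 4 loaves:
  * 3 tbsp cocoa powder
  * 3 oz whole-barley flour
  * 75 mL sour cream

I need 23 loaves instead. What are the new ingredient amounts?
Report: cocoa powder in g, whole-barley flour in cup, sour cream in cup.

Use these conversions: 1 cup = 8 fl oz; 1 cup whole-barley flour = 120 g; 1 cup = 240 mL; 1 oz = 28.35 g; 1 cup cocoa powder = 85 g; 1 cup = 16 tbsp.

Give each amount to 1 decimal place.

Scaling factor: 23/4 = 5.75.
cocoa powder: 3 tbsp × 23/4 ÷ 16 tbsp/cup × 85 g/cup ≈ 91.6 g
whole-barley flour: 3 oz × 23/4 × 28.35 g/oz ÷ 120 g/cup ≈ 4.1 cup
sour cream: 75 mL × 23/4 ÷ 240 mL/cup ≈ 1.8 cup

cocoa powder: 91.6 g; whole-barley flour: 4.1 cup; sour cream: 1.8 cup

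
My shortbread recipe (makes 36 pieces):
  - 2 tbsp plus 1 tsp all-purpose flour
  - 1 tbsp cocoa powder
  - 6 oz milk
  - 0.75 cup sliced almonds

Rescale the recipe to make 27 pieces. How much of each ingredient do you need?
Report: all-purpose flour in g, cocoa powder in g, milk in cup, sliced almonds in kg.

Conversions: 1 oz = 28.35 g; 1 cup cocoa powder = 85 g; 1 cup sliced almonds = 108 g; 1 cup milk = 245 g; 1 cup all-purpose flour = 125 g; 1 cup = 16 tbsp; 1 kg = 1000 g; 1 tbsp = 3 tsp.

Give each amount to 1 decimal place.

Scaling factor: 27/36 = 3/4 = 0.75.
all-purpose flour: (2 tbsp + 1 tsp = 7/3 tbsp) × 3/4 ÷ 16 tbsp/cup × 125 g/cup ≈ 13.7 g
cocoa powder: 1 tbsp × 3/4 ÷ 16 tbsp/cup × 85 g/cup ≈ 4.0 g
milk: 6 oz × 3/4 × 28.35 g/oz ÷ 245 g/cup ≈ 0.5 cup
sliced almonds: 0.75 cup × 3/4 × 108 g/cup ÷ 1000 g/kg ≈ 0.1 kg

all-purpose flour: 13.7 g; cocoa powder: 4.0 g; milk: 0.5 cup; sliced almonds: 0.1 kg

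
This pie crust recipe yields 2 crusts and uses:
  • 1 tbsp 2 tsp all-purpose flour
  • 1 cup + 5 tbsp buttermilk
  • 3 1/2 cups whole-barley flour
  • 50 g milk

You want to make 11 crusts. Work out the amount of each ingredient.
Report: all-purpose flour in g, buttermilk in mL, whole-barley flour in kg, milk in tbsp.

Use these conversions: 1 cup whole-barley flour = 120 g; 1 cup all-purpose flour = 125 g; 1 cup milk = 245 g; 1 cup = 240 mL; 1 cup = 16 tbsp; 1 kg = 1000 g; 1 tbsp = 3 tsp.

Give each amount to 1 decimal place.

all-purpose flour: 71.6 g; buttermilk: 1732.5 mL; whole-barley flour: 2.3 kg; milk: 18.0 tbsp

Scaling factor: 11/2 = 5.5.
all-purpose flour: (1 tbsp + 2 tsp = 5/3 tbsp) × 11/2 ÷ 16 tbsp/cup × 125 g/cup ≈ 71.6 g
buttermilk: (1 cup + 5 tbsp = 1.3125 cup) × 11/2 × 240 mL/cup = 1732.5 mL
whole-barley flour: 3.5 cup × 11/2 × 120 g/cup ÷ 1000 g/kg ≈ 2.3 kg
milk: 50 g × 11/2 ÷ 245 g/cup × 16 tbsp/cup ≈ 18.0 tbsp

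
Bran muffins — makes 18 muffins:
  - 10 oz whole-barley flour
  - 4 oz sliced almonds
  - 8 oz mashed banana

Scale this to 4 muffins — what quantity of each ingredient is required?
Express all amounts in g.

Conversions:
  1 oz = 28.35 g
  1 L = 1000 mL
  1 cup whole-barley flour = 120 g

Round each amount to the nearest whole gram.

whole-barley flour: 63 g; sliced almonds: 25 g; mashed banana: 50 g

Scaling factor: 4/18 = 2/9.
whole-barley flour: 10 oz × 2/9 × 28.35 g/oz = 63 g
sliced almonds: 4 oz × 2/9 × 28.35 g/oz ≈ 25 g
mashed banana: 8 oz × 2/9 × 28.35 g/oz ≈ 50 g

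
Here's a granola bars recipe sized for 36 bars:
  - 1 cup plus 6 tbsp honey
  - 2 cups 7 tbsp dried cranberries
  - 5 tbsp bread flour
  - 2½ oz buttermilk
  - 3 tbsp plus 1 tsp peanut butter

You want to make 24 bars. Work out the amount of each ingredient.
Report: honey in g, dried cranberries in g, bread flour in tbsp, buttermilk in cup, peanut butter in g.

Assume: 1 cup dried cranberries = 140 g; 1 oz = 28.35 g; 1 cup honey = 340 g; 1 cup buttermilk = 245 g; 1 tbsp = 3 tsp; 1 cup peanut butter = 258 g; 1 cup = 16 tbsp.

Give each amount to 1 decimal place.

Scaling factor: 24/36 = 2/3.
honey: (1 cup + 6 tbsp = 1.375 cup) × 2/3 × 340 g/cup ≈ 311.7 g
dried cranberries: (2 cup + 7 tbsp = 2.4375 cup) × 2/3 × 140 g/cup = 227.5 g
bread flour: 5 tbsp × 2/3 ≈ 3.3 tbsp
buttermilk: 2.5 oz × 2/3 × 28.35 g/oz ÷ 245 g/cup ≈ 0.2 cup
peanut butter: (3 tbsp + 1 tsp = 10/3 tbsp) × 2/3 ÷ 16 tbsp/cup × 258 g/cup ≈ 35.8 g

honey: 311.7 g; dried cranberries: 227.5 g; bread flour: 3.3 tbsp; buttermilk: 0.2 cup; peanut butter: 35.8 g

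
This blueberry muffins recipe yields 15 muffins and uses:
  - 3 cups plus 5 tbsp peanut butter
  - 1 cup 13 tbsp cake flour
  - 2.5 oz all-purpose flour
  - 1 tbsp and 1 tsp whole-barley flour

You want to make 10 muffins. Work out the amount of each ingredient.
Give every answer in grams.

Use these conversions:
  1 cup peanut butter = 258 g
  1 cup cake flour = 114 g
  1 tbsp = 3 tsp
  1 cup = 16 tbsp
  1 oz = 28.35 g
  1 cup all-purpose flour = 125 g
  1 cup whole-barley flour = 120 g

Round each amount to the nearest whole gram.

Scaling factor: 10/15 = 2/3.
peanut butter: (3 cup + 5 tbsp = 3.3125 cup) × 2/3 × 258 g/cup ≈ 570 g
cake flour: (1 cup + 13 tbsp = 1.8125 cup) × 2/3 × 114 g/cup ≈ 138 g
all-purpose flour: 2.5 oz × 2/3 × 28.35 g/oz ≈ 47 g
whole-barley flour: (1 tbsp + 1 tsp = 4/3 tbsp) × 2/3 ÷ 16 tbsp/cup × 120 g/cup ≈ 7 g

peanut butter: 570 g; cake flour: 138 g; all-purpose flour: 47 g; whole-barley flour: 7 g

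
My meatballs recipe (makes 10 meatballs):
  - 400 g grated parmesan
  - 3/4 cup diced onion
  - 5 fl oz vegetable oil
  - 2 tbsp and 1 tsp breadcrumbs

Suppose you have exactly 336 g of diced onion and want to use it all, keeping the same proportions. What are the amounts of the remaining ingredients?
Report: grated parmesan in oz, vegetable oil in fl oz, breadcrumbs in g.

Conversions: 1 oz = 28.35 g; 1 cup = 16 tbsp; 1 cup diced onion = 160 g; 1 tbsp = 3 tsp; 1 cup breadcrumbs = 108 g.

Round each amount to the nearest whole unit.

The original recipe has 120 g of diced onion, so the scaling factor is 336 ÷ 120 = 14/5 = 2.8.
grated parmesan: 400 g × 14/5 ÷ 28.35 g/oz ≈ 40 oz
vegetable oil: 5 fl oz × 14/5 = 14 fl oz
breadcrumbs: (2 tbsp + 1 tsp = 7/3 tbsp) × 14/5 ÷ 16 tbsp/cup × 108 g/cup ≈ 44 g

grated parmesan: 40 oz; vegetable oil: 14 fl oz; breadcrumbs: 44 g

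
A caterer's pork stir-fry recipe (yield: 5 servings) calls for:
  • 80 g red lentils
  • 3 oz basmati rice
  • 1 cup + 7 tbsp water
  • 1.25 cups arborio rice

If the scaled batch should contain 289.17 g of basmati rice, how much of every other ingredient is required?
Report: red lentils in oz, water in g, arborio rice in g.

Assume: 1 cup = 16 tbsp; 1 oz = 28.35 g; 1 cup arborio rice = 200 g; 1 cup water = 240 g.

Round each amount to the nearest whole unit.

The original recipe has 85.05 g of basmati rice, so the scaling factor is 289.17 ÷ 85.05 = 17/5 = 3.4.
red lentils: 80 g × 17/5 ÷ 28.35 g/oz ≈ 10 oz
water: (1 cup + 7 tbsp = 1.4375 cup) × 17/5 × 240 g/cup = 1173 g
arborio rice: 1.25 cup × 17/5 × 200 g/cup = 850 g

red lentils: 10 oz; water: 1173 g; arborio rice: 850 g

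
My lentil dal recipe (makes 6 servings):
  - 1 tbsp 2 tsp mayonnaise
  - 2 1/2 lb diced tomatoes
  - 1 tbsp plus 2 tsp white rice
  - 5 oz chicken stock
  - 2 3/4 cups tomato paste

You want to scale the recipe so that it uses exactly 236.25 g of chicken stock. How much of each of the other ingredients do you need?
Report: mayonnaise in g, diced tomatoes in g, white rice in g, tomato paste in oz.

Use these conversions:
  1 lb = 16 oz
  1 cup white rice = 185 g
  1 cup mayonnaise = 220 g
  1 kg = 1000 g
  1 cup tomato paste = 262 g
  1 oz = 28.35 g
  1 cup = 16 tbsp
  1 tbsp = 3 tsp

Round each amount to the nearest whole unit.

The original recipe has 141.75 g of chicken stock, so the scaling factor is 236.25 ÷ 141.75 = 5/3.
mayonnaise: (1 tbsp + 2 tsp = 5/3 tbsp) × 5/3 ÷ 16 tbsp/cup × 220 g/cup ≈ 38 g
diced tomatoes: 2.5 lb × 5/3 × 16 oz/lb × 28.35 g/oz = 1890 g
white rice: (1 tbsp + 2 tsp = 5/3 tbsp) × 5/3 ÷ 16 tbsp/cup × 185 g/cup ≈ 32 g
tomato paste: 2.75 cup × 5/3 × 262 g/cup ÷ 28.35 g/oz ≈ 42 oz

mayonnaise: 38 g; diced tomatoes: 1890 g; white rice: 32 g; tomato paste: 42 oz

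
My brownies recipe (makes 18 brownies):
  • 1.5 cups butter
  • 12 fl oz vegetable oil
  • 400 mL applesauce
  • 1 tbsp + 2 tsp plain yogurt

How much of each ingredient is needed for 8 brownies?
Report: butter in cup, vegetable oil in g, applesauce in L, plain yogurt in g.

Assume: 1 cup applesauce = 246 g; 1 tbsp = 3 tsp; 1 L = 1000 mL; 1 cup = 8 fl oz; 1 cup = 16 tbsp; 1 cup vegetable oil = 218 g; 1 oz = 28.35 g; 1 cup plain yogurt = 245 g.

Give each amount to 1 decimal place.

Scaling factor: 8/18 = 4/9.
butter: 1.5 cup × 4/9 ≈ 0.7 cup
vegetable oil: 12 fl oz × 4/9 ÷ 8 fl oz/cup × 218 g/cup ≈ 145.3 g
applesauce: 400 mL × 4/9 ÷ 1000 mL/L ≈ 0.2 L
plain yogurt: (1 tbsp + 2 tsp = 5/3 tbsp) × 4/9 ÷ 16 tbsp/cup × 245 g/cup ≈ 11.3 g

butter: 0.7 cup; vegetable oil: 145.3 g; applesauce: 0.2 L; plain yogurt: 11.3 g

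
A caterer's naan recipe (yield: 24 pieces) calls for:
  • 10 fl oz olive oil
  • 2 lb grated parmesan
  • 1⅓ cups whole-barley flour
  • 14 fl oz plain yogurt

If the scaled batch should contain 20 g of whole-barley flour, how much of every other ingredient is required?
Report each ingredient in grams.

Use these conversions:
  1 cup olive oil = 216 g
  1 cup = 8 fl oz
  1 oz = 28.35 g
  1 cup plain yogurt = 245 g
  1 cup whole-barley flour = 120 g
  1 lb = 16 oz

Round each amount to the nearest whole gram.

The original recipe has 160 g of whole-barley flour, so the scaling factor is 20 ÷ 160 = 1/8 = 0.125.
olive oil: 10 fl oz × 1/8 ÷ 8 fl oz/cup × 216 g/cup ≈ 34 g
grated parmesan: 2 lb × 1/8 × 16 oz/lb × 28.35 g/oz ≈ 113 g
plain yogurt: 14 fl oz × 1/8 ÷ 8 fl oz/cup × 245 g/cup ≈ 54 g

olive oil: 34 g; grated parmesan: 113 g; plain yogurt: 54 g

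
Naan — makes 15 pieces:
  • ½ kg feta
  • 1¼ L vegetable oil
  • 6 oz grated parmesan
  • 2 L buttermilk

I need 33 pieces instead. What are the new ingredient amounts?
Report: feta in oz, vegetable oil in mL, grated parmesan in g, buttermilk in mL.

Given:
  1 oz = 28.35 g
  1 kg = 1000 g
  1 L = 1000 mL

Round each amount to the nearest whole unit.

Scaling factor: 33/15 = 11/5 = 2.2.
feta: 0.5 kg × 11/5 × 1000 g/kg ÷ 28.35 g/oz ≈ 39 oz
vegetable oil: 1.25 L × 11/5 × 1000 mL/L = 2750 mL
grated parmesan: 6 oz × 11/5 × 28.35 g/oz ≈ 374 g
buttermilk: 2 L × 11/5 × 1000 mL/L = 4400 mL

feta: 39 oz; vegetable oil: 2750 mL; grated parmesan: 374 g; buttermilk: 4400 mL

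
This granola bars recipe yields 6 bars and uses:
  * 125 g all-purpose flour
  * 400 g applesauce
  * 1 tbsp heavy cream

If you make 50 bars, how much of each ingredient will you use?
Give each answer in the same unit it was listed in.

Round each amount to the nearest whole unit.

Scaling factor: 50/6 = 25/3.
all-purpose flour: 125 g × 25/3 ≈ 1042 g
applesauce: 400 g × 25/3 ≈ 3333 g
heavy cream: 1 tbsp × 25/3 ≈ 8 tbsp

all-purpose flour: 1042 g; applesauce: 3333 g; heavy cream: 8 tbsp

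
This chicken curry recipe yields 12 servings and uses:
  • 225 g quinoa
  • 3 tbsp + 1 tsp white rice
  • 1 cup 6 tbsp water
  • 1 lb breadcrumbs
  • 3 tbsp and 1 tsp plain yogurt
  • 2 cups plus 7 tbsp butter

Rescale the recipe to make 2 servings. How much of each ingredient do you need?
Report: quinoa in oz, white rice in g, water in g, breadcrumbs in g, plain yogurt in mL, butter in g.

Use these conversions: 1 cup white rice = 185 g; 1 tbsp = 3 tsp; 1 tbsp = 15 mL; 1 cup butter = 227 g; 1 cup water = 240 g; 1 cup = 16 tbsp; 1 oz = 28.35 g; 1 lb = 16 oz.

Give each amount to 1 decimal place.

quinoa: 1.3 oz; white rice: 6.4 g; water: 55.0 g; breadcrumbs: 75.6 g; plain yogurt: 8.3 mL; butter: 92.2 g

Scaling factor: 2/12 = 1/6.
quinoa: 225 g × 1/6 ÷ 28.35 g/oz ≈ 1.3 oz
white rice: (3 tbsp + 1 tsp = 10/3 tbsp) × 1/6 ÷ 16 tbsp/cup × 185 g/cup ≈ 6.4 g
water: (1 cup + 6 tbsp = 1.375 cup) × 1/6 × 240 g/cup = 55.0 g
breadcrumbs: 1 lb × 1/6 × 16 oz/lb × 28.35 g/oz = 75.6 g
plain yogurt: (3 tbsp + 1 tsp = 10/3 tbsp) × 1/6 × 15 mL/tbsp ≈ 8.3 mL
butter: (2 cup + 7 tbsp = 2.4375 cup) × 1/6 × 227 g/cup ≈ 92.2 g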